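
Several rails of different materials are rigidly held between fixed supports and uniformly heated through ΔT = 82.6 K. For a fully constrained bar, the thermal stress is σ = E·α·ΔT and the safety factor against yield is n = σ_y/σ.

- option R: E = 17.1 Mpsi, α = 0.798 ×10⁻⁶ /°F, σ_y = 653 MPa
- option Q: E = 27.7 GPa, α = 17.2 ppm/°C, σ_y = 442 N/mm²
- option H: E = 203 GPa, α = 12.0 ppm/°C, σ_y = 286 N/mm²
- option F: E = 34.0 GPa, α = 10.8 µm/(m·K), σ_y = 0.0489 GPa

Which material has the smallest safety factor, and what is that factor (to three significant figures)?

With everything in SI (GPa, ×10⁻⁶/K, MPa):
  option R: E = 117.9, α = 1.44, σ_y = 653.0 → σ = 14.0 MPa, n = 46.7
  option Q: E = 27.70, α = 17.2, σ_y = 442.0 → σ = 39.4 MPa, n = 11.2
  option H: E = 203.0, α = 12.0, σ_y = 286.0 → σ = 201 MPa, n = 1.42
  option F: E = 34.00, α = 10.8, σ_y = 48.90 → σ = 30.3 MPa, n = 1.61
The minimum is option H at n = 1.42.

option H, n = 1.42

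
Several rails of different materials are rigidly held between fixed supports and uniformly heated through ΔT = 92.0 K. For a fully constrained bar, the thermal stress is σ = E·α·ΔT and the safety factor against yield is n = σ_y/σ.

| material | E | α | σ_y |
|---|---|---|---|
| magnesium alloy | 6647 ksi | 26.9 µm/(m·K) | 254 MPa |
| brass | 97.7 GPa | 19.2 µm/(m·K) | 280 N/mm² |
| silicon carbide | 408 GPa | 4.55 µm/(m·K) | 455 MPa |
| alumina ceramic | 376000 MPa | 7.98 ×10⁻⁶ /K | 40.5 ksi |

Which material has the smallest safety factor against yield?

alumina ceramic

In consistent units (E in GPa, α in ×10⁻⁶/K, σ_y in MPa):
  magnesium alloy: E = 45.83, α = 26.9, σ_y = 254.0 → σ = 113 MPa, n = 2.24
  brass: E = 97.70, α = 19.2, σ_y = 280.0 → σ = 173 MPa, n = 1.62
  silicon carbide: E = 408.0, α = 4.55, σ_y = 455.0 → σ = 171 MPa, n = 2.66
  alumina ceramic: E = 376.0, α = 7.98, σ_y = 279.2 → σ = 276 MPa, n = 1.01
Smallest n: alumina ceramic with n = 1.01.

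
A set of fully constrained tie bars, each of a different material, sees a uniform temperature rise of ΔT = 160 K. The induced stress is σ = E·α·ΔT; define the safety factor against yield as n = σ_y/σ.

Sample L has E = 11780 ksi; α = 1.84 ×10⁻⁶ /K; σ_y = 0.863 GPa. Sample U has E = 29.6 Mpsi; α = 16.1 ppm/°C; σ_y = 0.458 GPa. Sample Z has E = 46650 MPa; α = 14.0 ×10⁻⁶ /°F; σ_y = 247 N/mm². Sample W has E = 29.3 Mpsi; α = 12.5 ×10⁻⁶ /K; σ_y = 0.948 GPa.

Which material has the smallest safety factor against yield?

sample U

In consistent units (E in GPa, α in ×10⁻⁶/K, σ_y in MPa):
  sample L: E = 81.22, α = 1.84, σ_y = 863.0 → σ = 23.9 MPa, n = 36.1
  sample U: E = 204.1, α = 16.1, σ_y = 458.0 → σ = 526 MPa, n = 0.871
  sample Z: E = 46.65, α = 25.2, σ_y = 247.0 → σ = 188 MPa, n = 1.31
  sample W: E = 202.0, α = 12.5, σ_y = 948.0 → σ = 404 MPa, n = 2.35
Sample U has the lowest safety factor, n = 0.871.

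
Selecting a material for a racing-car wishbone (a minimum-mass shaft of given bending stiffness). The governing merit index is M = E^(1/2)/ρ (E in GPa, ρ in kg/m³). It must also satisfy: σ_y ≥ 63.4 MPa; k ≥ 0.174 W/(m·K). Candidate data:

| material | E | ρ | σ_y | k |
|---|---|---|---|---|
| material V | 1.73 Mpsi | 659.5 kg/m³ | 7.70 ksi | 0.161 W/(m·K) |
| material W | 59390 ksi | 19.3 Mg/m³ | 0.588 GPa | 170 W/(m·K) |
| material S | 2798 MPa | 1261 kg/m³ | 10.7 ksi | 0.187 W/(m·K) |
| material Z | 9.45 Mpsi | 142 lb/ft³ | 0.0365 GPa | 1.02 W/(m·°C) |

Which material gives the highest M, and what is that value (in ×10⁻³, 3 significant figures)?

material S, M = 1.33×10⁻³

Screen on constraints: σ_y ≥ 63.4 MPa; k ≥ 0.174 W/(m·K). Survivors: material W, material S.
Convert each candidate to consistent units, then evaluate M:
  material W: E = 409.5 GPa, ρ = 19300 kg/m³
  material S: E = 2.798 GPa, ρ = 1261 kg/m³
  material S: M = 1.33×10⁻³
  material W: M = 1.05×10⁻³
Material S ranks first.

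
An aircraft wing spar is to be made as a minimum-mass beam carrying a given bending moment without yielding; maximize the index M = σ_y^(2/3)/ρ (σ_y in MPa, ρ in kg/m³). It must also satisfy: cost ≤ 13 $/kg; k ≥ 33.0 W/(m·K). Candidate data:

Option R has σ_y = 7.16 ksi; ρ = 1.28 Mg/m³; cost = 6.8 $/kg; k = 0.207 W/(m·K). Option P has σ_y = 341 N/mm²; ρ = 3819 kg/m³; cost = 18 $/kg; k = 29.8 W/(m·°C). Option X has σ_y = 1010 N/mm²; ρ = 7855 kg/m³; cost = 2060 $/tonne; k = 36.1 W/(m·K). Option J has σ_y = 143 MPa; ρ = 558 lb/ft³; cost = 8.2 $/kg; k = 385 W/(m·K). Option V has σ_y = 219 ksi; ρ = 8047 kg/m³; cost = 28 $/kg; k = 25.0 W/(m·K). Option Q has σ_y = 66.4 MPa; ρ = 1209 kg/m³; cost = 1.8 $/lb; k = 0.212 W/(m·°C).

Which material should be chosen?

Screen on constraints: cost ≤ 13 $/kg; k ≥ 33.0 W/(m·K). Survivors: option X, option J.
Convert each candidate to consistent units, then evaluate M:
  option X: σ_y = 1010 MPa, ρ = 7855 kg/m³
  option J: σ_y = 143.0 MPa, ρ = 8938 kg/m³
  option X: M = 12.8×10⁻³
  option J: M = 3.06×10⁻³
Option X ranks first.

option X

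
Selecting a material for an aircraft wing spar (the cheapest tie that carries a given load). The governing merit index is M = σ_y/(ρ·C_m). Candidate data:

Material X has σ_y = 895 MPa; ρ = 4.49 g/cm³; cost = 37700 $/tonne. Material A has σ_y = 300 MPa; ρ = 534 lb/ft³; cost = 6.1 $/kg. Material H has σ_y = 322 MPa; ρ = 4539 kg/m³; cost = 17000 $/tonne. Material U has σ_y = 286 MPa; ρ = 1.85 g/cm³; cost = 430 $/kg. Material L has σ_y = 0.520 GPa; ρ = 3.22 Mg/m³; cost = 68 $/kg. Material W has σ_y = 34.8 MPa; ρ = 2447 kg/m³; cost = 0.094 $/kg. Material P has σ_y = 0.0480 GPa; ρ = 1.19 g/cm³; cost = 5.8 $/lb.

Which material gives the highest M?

After converting to SI:
  material X: σ_y = 895.0 MPa, ρ = 4490 kg/m³, cost = 37.70 $/kg
  material A: σ_y = 300.0 MPa, ρ = 8554 kg/m³, cost = 6.100 $/kg
  material H: σ_y = 322.0 MPa, ρ = 4539 kg/m³, cost = 17.00 $/kg
  material U: σ_y = 286.0 MPa, ρ = 1850 kg/m³, cost = 430.0 $/kg
  material L: σ_y = 520.0 MPa, ρ = 3220 kg/m³, cost = 68.00 $/kg
  material W: σ_y = 34.80 MPa, ρ = 2447 kg/m³, cost = 0.09400 $/kg
  material P: σ_y = 48.00 MPa, ρ = 1190 kg/m³, cost = 12.79 $/kg
  material W: M = 151 kN·m per $
  material A: M = 5.75 kN·m per $
  material X: M = 5.29 kN·m per $
  material H: M = 4.17 kN·m per $
  material P: M = 3.15 kN·m per $
  material L: M = 2.37 kN·m per $
  material U: M = 0.360 kN·m per $
The maximum is for material W.

material W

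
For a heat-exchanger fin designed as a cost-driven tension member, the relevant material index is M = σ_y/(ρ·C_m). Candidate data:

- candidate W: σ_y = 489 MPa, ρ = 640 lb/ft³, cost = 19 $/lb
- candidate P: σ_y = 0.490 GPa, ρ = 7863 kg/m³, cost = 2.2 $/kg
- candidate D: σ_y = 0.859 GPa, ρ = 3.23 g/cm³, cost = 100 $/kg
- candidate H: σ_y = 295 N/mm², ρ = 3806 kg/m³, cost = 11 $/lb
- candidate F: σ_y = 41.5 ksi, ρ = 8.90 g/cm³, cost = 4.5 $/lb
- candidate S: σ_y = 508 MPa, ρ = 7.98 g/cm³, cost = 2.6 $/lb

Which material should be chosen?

candidate P

In SI units:
  candidate W: σ_y = 489.0 MPa, ρ = 10250 kg/m³, cost = 41.89 $/kg
  candidate P: σ_y = 490.0 MPa, ρ = 7863 kg/m³, cost = 2.200 $/kg
  candidate D: σ_y = 859.0 MPa, ρ = 3230 kg/m³, cost = 100.0 $/kg
  candidate H: σ_y = 295.0 MPa, ρ = 3806 kg/m³, cost = 24.25 $/kg
  candidate F: σ_y = 286.1 MPa, ρ = 8900 kg/m³, cost = 9.921 $/kg
  candidate S: σ_y = 508.0 MPa, ρ = 7980 kg/m³, cost = 5.732 $/kg
  candidate P: M = 28.3 kN·m per $
  candidate S: M = 11.1 kN·m per $
  candidate F: M = 3.24 kN·m per $
  candidate H: M = 3.20 kN·m per $
  candidate D: M = 2.66 kN·m per $
  candidate W: M = 1.14 kN·m per $
Highest index: candidate P.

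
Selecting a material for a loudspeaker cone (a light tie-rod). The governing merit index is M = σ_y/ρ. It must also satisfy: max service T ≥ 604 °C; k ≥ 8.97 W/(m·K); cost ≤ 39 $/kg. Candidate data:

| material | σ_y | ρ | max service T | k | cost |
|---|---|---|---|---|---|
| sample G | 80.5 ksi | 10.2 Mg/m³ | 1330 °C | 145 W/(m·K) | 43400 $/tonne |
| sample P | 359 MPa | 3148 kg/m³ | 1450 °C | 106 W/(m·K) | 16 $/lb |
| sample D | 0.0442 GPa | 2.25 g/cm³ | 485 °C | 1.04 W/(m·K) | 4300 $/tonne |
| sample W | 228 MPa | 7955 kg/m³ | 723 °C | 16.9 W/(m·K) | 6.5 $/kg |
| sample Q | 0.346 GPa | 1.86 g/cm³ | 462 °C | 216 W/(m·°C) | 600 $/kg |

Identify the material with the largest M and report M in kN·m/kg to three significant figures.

sample P, M = 114 kN·m/kg

Screen on constraints: max service T ≥ 604 °C; k ≥ 8.97 W/(m·K); cost ≤ 39 $/kg. Survivors: sample P, sample W.
After converting to SI:
  sample P: σ_y = 359.0 MPa, ρ = 3148 kg/m³
  sample W: σ_y = 228.0 MPa, ρ = 7955 kg/m³
  sample P: M = 114 kN·m/kg
  sample W: M = 28.7 kN·m/kg
Sample P ranks first.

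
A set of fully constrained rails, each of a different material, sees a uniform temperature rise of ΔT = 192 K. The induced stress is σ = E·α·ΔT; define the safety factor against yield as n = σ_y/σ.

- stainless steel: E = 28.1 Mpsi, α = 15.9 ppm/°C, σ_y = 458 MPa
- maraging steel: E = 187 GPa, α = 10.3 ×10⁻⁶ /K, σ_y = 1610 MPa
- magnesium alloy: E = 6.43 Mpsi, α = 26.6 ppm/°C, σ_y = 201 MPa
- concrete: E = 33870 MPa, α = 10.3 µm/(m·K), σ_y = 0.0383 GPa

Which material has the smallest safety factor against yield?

concrete

Per material, after unit conversion:
  stainless steel: E = 193.7, α = 15.9, σ_y = 458.0 → σ = 591 MPa, n = 0.774
  maraging steel: E = 187.0, α = 10.3, σ_y = 1610 → σ = 370 MPa, n = 4.35
  magnesium alloy: E = 44.33, α = 26.6, σ_y = 201.0 → σ = 226 MPa, n = 0.888
  concrete: E = 33.87, α = 10.3, σ_y = 38.30 → σ = 67.0 MPa, n = 0.572
Smallest n: concrete with n = 0.572.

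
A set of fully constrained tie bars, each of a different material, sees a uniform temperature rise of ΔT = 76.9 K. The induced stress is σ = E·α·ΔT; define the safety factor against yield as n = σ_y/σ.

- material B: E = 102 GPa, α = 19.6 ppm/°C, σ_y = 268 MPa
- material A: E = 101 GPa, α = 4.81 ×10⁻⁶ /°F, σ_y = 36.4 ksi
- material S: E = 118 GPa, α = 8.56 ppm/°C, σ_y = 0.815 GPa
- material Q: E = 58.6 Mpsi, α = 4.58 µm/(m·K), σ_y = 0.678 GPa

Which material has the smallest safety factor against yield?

material B

With everything in SI (GPa, ×10⁻⁶/K, MPa):
  material B: E = 102.0, α = 19.6, σ_y = 268.0 → σ = 154 MPa, n = 1.74
  material A: E = 101.0, α = 8.66, σ_y = 251.0 → σ = 67.2 MPa, n = 3.73
  material S: E = 118.0, α = 8.56, σ_y = 815.0 → σ = 77.7 MPa, n = 10.5
  material Q: E = 404.0, α = 4.58, σ_y = 678.0 → σ = 142 MPa, n = 4.76
Smallest n: material B with n = 1.74.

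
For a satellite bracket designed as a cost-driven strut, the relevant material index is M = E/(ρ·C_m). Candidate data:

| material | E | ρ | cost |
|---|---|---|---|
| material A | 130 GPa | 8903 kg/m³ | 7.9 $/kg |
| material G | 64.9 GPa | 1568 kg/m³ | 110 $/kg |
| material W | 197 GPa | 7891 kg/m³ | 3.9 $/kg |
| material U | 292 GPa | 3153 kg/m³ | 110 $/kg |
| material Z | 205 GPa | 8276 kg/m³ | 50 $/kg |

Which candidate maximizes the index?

Evaluate M for each candidate:
  material W: M = 6.40 MN·m per $
  material A: M = 1.85 MN·m per $
  material U: M = 0.842 MN·m per $
  material Z: M = 0.495 MN·m per $
  material G: M = 0.376 MN·m per $
Material W has the largest M.

material W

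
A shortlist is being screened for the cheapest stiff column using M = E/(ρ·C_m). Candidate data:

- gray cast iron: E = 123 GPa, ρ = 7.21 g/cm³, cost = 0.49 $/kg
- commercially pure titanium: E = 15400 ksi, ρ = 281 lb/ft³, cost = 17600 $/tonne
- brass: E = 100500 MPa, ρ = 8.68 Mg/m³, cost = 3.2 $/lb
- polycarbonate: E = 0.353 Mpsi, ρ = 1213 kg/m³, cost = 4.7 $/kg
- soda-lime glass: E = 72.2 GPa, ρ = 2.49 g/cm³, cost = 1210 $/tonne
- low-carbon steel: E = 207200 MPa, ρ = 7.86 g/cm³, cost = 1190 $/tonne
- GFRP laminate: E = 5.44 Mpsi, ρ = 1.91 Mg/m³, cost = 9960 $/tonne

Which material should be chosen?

After converting to SI:
  gray cast iron: E = 123.0 GPa, ρ = 7210 kg/m³, cost = 0.4900 $/kg
  commercially pure titanium: E = 106.2 GPa, ρ = 4501 kg/m³, cost = 17.60 $/kg
  brass: E = 100.5 GPa, ρ = 8680 kg/m³, cost = 7.055 $/kg
  polycarbonate: E = 2.434 GPa, ρ = 1213 kg/m³, cost = 4.700 $/kg
  soda-lime glass: E = 72.20 GPa, ρ = 2490 kg/m³, cost = 1.210 $/kg
  low-carbon steel: E = 207.2 GPa, ρ = 7860 kg/m³, cost = 1.190 $/kg
  GFRP laminate: E = 37.51 GPa, ρ = 1910 kg/m³, cost = 9.960 $/kg
  gray cast iron: M = 34.8 MN·m per $
  soda-lime glass: M = 24.0 MN·m per $
  low-carbon steel: M = 22.2 MN·m per $
  GFRP laminate: M = 1.97 MN·m per $
  brass: M = 1.64 MN·m per $
  commercially pure titanium: M = 1.34 MN·m per $
  polycarbonate: M = 0.427 MN·m per $
The maximum is for gray cast iron.

gray cast iron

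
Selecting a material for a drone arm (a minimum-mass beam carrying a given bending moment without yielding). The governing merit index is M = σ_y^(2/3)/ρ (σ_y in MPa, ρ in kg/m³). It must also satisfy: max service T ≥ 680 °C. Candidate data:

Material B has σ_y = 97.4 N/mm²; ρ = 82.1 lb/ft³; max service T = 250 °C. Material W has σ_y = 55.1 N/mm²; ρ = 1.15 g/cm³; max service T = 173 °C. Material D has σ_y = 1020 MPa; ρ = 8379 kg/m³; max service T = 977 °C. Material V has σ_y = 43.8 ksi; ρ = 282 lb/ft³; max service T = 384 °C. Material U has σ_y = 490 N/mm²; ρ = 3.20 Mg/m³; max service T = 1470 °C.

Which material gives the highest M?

Screen on constraints: max service T ≥ 680 °C. Survivors: material D, material U.
In SI units:
  material D: σ_y = 1020 MPa, ρ = 8379 kg/m³
  material U: σ_y = 490.0 MPa, ρ = 3200 kg/m³
  material U: M = 19.4×10⁻³
  material D: M = 12.1×10⁻³
The maximum is for material U.

material U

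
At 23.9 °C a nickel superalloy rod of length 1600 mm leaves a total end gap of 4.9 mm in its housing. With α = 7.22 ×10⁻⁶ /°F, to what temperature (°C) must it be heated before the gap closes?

260 °C

α = 7.22×10⁻⁶/°F × 9/5 = 13.0×10⁻⁶/K.
α·L₀·ΔT = 4.9 mm ⇒ ΔT = 4.9 / (13.0×10⁻⁶ × 1600.0) = 235.6 K.
T = 23.9 + 235.6 = 259.5 °C.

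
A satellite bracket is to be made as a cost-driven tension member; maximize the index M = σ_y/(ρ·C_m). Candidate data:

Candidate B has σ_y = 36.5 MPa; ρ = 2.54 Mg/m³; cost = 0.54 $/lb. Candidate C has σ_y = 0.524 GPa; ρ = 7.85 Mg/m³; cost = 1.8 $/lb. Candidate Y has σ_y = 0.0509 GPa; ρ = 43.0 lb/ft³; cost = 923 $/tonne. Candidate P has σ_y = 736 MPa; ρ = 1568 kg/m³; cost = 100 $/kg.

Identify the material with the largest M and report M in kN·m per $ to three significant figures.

Putting every candidate on a common basis:
  candidate B: σ_y = 36.50 MPa, ρ = 2540 kg/m³, cost = 1.190 $/kg
  candidate C: σ_y = 524.0 MPa, ρ = 7850 kg/m³, cost = 3.968 $/kg
  candidate Y: σ_y = 50.90 MPa, ρ = 688.8 kg/m³, cost = 0.9230 $/kg
  candidate P: σ_y = 736.0 MPa, ρ = 1568 kg/m³, cost = 100.0 $/kg
  candidate Y: M = 80.1 kN·m per $
  candidate C: M = 16.8 kN·m per $
  candidate B: M = 12.1 kN·m per $
  candidate P: M = 4.69 kN·m per $
Highest index: candidate Y.

candidate Y, M = 80.1 kN·m per $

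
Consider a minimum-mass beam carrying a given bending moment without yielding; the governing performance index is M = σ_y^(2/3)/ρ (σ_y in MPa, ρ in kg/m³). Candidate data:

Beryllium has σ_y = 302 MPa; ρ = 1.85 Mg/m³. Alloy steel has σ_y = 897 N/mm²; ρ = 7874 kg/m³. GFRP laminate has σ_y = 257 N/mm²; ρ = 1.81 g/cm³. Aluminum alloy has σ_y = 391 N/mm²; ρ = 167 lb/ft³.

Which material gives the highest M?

beryllium

Normalizing units and computing the index:
  beryllium: σ_y = 302.0 MPa, ρ = 1850 kg/m³
  alloy steel: σ_y = 897.0 MPa, ρ = 7874 kg/m³
  GFRP laminate: σ_y = 257.0 MPa, ρ = 1810 kg/m³
  aluminum alloy: σ_y = 391.0 MPa, ρ = 2675 kg/m³
  beryllium: M = 24.3×10⁻³
  GFRP laminate: M = 22.3×10⁻³
  aluminum alloy: M = 20.0×10⁻³
  alloy steel: M = 11.8×10⁻³
The maximum is for beryllium.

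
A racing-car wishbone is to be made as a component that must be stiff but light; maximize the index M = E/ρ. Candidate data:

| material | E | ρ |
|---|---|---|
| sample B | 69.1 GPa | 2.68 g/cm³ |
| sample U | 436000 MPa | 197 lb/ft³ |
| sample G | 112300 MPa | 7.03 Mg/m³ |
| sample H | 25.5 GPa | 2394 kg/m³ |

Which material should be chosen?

Putting every candidate on a common basis:
  sample B: E = 69.10 GPa, ρ = 2680 kg/m³
  sample U: E = 436.0 GPa, ρ = 3156 kg/m³
  sample G: E = 112.3 GPa, ρ = 7030 kg/m³
  sample H: E = 25.50 GPa, ρ = 2394 kg/m³
  sample U: M = 138 MN·m/kg
  sample B: M = 25.8 MN·m/kg
  sample G: M = 16.0 MN·m/kg
  sample H: M = 10.7 MN·m/kg
Sample U has the largest M.

sample U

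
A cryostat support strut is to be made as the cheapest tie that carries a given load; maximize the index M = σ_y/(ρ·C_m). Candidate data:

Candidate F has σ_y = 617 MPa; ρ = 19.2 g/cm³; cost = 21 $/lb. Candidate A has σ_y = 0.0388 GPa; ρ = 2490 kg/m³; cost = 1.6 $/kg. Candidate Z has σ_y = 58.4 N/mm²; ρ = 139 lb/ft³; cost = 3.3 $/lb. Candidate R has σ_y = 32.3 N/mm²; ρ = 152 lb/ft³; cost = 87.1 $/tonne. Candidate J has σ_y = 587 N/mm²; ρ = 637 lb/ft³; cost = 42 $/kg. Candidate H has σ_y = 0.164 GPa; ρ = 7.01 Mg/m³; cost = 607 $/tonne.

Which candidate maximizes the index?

candidate R

After converting to SI:
  candidate F: σ_y = 617.0 MPa, ρ = 19200 kg/m³, cost = 46.30 $/kg
  candidate A: σ_y = 38.80 MPa, ρ = 2490 kg/m³, cost = 1.600 $/kg
  candidate Z: σ_y = 58.40 MPa, ρ = 2227 kg/m³, cost = 7.275 $/kg
  candidate R: σ_y = 32.30 MPa, ρ = 2435 kg/m³, cost = 0.08710 $/kg
  candidate J: σ_y = 587.0 MPa, ρ = 10200 kg/m³, cost = 42.00 $/kg
  candidate H: σ_y = 164.0 MPa, ρ = 7010 kg/m³, cost = 0.6070 $/kg
  candidate R: M = 152 kN·m per $
  candidate H: M = 38.5 kN·m per $
  candidate A: M = 9.74 kN·m per $
  candidate Z: M = 3.61 kN·m per $
  candidate J: M = 1.37 kN·m per $
  candidate F: M = 0.694 kN·m per $
Candidate R ranks first.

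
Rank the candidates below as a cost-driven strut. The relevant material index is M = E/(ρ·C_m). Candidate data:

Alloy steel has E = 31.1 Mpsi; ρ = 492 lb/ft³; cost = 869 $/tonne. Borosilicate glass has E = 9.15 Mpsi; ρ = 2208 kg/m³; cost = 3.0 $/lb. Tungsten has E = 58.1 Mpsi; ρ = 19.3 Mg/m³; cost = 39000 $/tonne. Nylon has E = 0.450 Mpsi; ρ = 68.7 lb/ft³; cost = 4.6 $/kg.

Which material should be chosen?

alloy steel

Convert each candidate to consistent units, then evaluate M:
  alloy steel: E = 214.4 GPa, ρ = 7881 kg/m³, cost = 0.8690 $/kg
  borosilicate glass: E = 63.09 GPa, ρ = 2208 kg/m³, cost = 6.614 $/kg
  tungsten: E = 400.6 GPa, ρ = 19300 kg/m³, cost = 39.00 $/kg
  nylon: E = 3.103 GPa, ρ = 1100 kg/m³, cost = 4.600 $/kg
  alloy steel: M = 31.3 MN·m per $
  borosilicate glass: M = 4.32 MN·m per $
  nylon: M = 0.613 MN·m per $
  tungsten: M = 0.532 MN·m per $
The maximum is for alloy steel.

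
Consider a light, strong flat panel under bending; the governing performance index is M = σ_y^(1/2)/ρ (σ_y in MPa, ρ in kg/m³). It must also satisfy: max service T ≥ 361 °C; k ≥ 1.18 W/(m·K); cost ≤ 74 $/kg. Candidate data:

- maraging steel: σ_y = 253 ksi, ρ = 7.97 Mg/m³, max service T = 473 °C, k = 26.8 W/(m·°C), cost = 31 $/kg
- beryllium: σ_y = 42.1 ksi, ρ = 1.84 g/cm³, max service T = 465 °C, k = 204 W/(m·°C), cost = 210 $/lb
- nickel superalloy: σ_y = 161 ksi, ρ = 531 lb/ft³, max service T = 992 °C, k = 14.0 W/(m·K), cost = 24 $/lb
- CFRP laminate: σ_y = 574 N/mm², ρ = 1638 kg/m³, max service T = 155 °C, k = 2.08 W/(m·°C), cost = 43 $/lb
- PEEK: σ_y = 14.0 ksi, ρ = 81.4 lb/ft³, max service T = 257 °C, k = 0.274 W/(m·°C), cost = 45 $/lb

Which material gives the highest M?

maraging steel

Screen on constraints: max service T ≥ 361 °C; k ≥ 1.18 W/(m·K); cost ≤ 74 $/kg. Survivors: maraging steel, nickel superalloy.
Normalizing units and computing the index:
  maraging steel: σ_y = 1744 MPa, ρ = 7970 kg/m³
  nickel superalloy: σ_y = 1110 MPa, ρ = 8506 kg/m³
  maraging steel: M = 5.24×10⁻³
  nickel superalloy: M = 3.92×10⁻³
The maximum is for maraging steel.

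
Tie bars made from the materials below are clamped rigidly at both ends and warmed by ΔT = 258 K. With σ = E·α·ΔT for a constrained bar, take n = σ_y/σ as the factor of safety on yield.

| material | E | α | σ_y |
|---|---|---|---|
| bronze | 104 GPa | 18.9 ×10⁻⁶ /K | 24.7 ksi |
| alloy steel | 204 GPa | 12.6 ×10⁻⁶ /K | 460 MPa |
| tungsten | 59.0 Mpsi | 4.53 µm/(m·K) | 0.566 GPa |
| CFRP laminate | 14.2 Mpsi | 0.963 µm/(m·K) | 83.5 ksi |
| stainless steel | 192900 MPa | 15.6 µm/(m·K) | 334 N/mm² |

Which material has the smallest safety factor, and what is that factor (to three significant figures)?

With everything in SI (GPa, ×10⁻⁶/K, MPa):
  bronze: E = 104.0, α = 18.9, σ_y = 170.3 → σ = 507 MPa, n = 0.336
  alloy steel: E = 204.0, α = 12.6, σ_y = 460.0 → σ = 663 MPa, n = 0.694
  tungsten: E = 406.8, α = 4.53, σ_y = 566.0 → σ = 475 MPa, n = 1.19
  CFRP laminate: E = 97.91, α = 0.963, σ_y = 575.7 → σ = 24.3 MPa, n = 23.7
  stainless steel: E = 192.9, α = 15.6, σ_y = 334.0 → σ = 776 MPa, n = 0.430
The minimum is bronze at n = 0.336.

bronze, n = 0.336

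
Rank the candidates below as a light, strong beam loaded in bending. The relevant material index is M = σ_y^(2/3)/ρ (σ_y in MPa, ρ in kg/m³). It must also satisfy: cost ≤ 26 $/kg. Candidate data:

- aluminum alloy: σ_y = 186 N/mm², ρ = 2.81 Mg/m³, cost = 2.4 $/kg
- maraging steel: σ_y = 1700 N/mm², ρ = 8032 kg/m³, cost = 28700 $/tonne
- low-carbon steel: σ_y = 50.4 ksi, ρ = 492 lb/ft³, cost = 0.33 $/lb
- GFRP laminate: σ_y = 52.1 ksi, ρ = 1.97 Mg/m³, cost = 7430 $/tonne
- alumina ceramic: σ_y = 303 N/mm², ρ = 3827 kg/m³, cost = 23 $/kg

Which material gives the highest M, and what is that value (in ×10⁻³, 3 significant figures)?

GFRP laminate, M = 25.7×10⁻³

Screen on constraints: cost ≤ 26 $/kg. Survivors: aluminum alloy, low-carbon steel, GFRP laminate, alumina ceramic.
Putting every candidate on a common basis:
  aluminum alloy: σ_y = 186.0 MPa, ρ = 2810 kg/m³
  low-carbon steel: σ_y = 347.5 MPa, ρ = 7881 kg/m³
  GFRP laminate: σ_y = 359.2 MPa, ρ = 1970 kg/m³
  alumina ceramic: σ_y = 303.0 MPa, ρ = 3827 kg/m³
  GFRP laminate: M = 25.7×10⁻³
  alumina ceramic: M = 11.8×10⁻³
  aluminum alloy: M = 11.6×10⁻³
  low-carbon steel: M = 6.27×10⁻³
GFRP laminate has the largest M.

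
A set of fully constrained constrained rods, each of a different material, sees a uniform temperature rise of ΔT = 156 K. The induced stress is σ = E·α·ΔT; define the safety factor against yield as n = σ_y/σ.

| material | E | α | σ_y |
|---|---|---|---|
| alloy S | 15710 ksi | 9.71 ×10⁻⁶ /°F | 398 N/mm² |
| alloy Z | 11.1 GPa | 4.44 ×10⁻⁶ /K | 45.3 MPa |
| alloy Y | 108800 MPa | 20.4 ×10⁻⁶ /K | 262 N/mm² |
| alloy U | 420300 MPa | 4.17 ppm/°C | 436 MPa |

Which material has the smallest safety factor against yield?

alloy Y

Per material, after unit conversion:
  alloy S: E = 108.3, α = 17.5, σ_y = 398.0 → σ = 295 MPa, n = 1.35
  alloy Z: E = 11.10, α = 4.44, σ_y = 45.30 → σ = 7.69 MPa, n = 5.89
  alloy Y: E = 108.8, α = 20.4, σ_y = 262.0 → σ = 346 MPa, n = 0.757
  alloy U: E = 420.3, α = 4.17, σ_y = 436.0 → σ = 273 MPa, n = 1.59
Alloy Y has the lowest safety factor, n = 0.757.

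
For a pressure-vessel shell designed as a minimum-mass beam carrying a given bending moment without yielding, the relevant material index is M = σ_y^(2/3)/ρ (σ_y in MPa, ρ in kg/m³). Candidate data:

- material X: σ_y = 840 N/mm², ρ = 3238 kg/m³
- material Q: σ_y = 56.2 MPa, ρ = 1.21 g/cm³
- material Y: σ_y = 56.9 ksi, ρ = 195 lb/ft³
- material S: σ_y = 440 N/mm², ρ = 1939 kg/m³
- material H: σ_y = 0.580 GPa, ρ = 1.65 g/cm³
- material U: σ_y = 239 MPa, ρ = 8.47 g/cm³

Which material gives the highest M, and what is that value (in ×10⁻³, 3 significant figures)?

material H, M = 42.2×10⁻³

After converting to SI:
  material X: σ_y = 840.0 MPa, ρ = 3238 kg/m³
  material Q: σ_y = 56.20 MPa, ρ = 1210 kg/m³
  material Y: σ_y = 392.3 MPa, ρ = 3124 kg/m³
  material S: σ_y = 440.0 MPa, ρ = 1939 kg/m³
  material H: σ_y = 580.0 MPa, ρ = 1650 kg/m³
  material U: σ_y = 239.0 MPa, ρ = 8470 kg/m³
  material H: M = 42.2×10⁻³
  material S: M = 29.8×10⁻³
  material X: M = 27.5×10⁻³
  material Y: M = 17.2×10⁻³
  material Q: M = 12.1×10⁻³
  material U: M = 4.55×10⁻³
Highest index: material H.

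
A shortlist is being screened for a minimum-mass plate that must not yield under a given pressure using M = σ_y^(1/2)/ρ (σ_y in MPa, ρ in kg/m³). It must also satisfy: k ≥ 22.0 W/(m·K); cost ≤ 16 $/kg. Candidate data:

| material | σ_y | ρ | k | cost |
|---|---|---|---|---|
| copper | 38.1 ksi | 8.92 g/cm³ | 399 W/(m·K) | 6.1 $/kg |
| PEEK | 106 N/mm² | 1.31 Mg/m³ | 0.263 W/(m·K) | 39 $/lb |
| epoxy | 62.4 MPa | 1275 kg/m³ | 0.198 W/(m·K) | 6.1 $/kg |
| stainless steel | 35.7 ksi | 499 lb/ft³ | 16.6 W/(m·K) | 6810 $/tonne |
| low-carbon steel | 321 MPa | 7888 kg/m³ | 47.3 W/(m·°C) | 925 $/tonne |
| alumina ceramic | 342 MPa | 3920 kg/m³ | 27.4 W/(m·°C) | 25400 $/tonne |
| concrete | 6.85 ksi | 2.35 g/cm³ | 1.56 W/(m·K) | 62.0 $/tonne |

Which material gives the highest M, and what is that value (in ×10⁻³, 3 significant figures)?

Screen on constraints: k ≥ 22.0 W/(m·K); cost ≤ 16 $/kg. Survivors: copper, low-carbon steel.
Normalizing units and computing the index:
  copper: σ_y = 262.7 MPa, ρ = 8920 kg/m³
  low-carbon steel: σ_y = 321.0 MPa, ρ = 7888 kg/m³
  low-carbon steel: M = 2.27×10⁻³
  copper: M = 1.82×10⁻³
Low-carbon steel ranks first.

low-carbon steel, M = 2.27×10⁻³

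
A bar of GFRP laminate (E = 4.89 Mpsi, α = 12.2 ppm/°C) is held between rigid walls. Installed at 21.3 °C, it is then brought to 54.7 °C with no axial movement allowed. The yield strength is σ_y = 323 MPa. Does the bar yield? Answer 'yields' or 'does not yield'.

does not yield

E = 4.89 Mpsi = 33.72 GPa.
ΔT = 33.40 K. Constrained thermal stress σ = E·α·ΔT = 33.72×10³ MPa × 12.2×10⁻⁶ × 33.40 = 13.7 MPa (compressive).
Compare to σ_y = 323 MPa: σ < σ_y, so it does not yield.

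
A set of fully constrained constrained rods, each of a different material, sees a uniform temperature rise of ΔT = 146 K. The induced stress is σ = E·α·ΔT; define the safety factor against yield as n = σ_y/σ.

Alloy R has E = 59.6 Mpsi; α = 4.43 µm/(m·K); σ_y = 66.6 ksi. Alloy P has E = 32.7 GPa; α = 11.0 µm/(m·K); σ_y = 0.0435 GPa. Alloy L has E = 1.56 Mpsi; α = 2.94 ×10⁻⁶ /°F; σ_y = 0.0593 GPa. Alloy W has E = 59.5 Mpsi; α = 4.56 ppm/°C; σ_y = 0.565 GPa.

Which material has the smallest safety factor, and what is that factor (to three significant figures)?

alloy P, n = 0.828

With everything in SI (GPa, ×10⁻⁶/K, MPa):
  alloy R: E = 410.9, α = 4.43, σ_y = 459.2 → σ = 266 MPa, n = 1.73
  alloy P: E = 32.70, α = 11.0, σ_y = 43.50 → σ = 52.5 MPa, n = 0.828
  alloy L: E = 10.76, α = 5.29, σ_y = 59.30 → σ = 8.31 MPa, n = 7.14
  alloy W: E = 410.2, α = 4.56, σ_y = 565.0 → σ = 273 MPa, n = 2.07
The minimum is alloy P at n = 0.828.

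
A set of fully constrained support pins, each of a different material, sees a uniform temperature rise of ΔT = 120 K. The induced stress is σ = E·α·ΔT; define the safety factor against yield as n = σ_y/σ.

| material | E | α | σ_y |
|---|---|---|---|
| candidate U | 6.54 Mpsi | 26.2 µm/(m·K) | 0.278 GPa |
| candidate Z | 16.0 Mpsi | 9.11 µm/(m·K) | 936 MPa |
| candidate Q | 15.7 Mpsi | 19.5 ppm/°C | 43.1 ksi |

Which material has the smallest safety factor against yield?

Converting E to GPa, α to ×10⁻⁶/K, σ_y to MPa, then σ and n for each:
  candidate U: E = 45.09, α = 26.2, σ_y = 278.0 → σ = 142 MPa, n = 1.96
  candidate Z: E = 110.3, α = 9.11, σ_y = 936.0 → σ = 121 MPa, n = 7.76
  candidate Q: E = 108.2, α = 19.5, σ_y = 297.2 → σ = 253 MPa, n = 1.17
Smallest n: candidate Q with n = 1.17.

candidate Q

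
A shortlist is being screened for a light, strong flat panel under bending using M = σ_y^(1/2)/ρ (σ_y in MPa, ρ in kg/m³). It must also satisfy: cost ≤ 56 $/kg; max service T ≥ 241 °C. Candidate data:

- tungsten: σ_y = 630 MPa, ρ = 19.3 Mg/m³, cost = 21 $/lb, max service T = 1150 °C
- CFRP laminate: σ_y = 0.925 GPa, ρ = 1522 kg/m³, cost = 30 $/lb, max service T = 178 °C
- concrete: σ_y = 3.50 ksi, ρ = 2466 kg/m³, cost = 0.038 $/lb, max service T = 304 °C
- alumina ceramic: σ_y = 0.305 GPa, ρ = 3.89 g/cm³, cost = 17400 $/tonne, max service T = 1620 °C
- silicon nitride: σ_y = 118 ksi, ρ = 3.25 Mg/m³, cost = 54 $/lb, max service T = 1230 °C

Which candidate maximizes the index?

Screen on constraints: cost ≤ 56 $/kg; max service T ≥ 241 °C. Survivors: tungsten, concrete, alumina ceramic.
Normalizing units and computing the index:
  tungsten: σ_y = 630.0 MPa, ρ = 19300 kg/m³
  concrete: σ_y = 24.13 MPa, ρ = 2466 kg/m³
  alumina ceramic: σ_y = 305.0 MPa, ρ = 3890 kg/m³
  alumina ceramic: M = 4.49×10⁻³
  concrete: M = 1.99×10⁻³
  tungsten: M = 1.30×10⁻³
The maximum is for alumina ceramic.

alumina ceramic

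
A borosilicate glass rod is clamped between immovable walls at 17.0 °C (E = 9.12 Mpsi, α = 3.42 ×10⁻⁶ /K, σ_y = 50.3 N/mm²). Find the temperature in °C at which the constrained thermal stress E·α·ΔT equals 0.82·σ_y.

E = 9.12 Mpsi = 62.88 GPa.
σ_y = 50.3 N/mm² = 50.30 MPa.
E·α·ΔT = 41.25 MPa ⇒ ΔT = 41.25 / (62.88×10³ × 3.42×10⁻⁶) = 191.8 K.
T = 17.0 + 191.8 = 208.8 °C.

209 °C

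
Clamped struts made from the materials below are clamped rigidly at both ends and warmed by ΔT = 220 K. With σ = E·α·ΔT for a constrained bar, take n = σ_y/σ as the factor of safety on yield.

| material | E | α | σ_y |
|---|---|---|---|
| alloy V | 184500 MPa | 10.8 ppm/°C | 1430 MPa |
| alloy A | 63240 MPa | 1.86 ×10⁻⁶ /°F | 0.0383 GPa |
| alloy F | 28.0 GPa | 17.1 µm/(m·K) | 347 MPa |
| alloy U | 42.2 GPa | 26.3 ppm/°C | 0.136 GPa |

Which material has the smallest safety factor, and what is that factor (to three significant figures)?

alloy U, n = 0.557

With everything in SI (GPa, ×10⁻⁶/K, MPa):
  alloy V: E = 184.5, α = 10.8, σ_y = 1430 → σ = 438 MPa, n = 3.26
  alloy A: E = 63.24, α = 3.35, σ_y = 38.30 → σ = 46.6 MPa, n = 0.822
  alloy F: E = 28.00, α = 17.1, σ_y = 347.0 → σ = 105 MPa, n = 3.29
  alloy U: E = 42.20, α = 26.3, σ_y = 136.0 → σ = 244 MPa, n = 0.557
Smallest n: alloy U with n = 0.557.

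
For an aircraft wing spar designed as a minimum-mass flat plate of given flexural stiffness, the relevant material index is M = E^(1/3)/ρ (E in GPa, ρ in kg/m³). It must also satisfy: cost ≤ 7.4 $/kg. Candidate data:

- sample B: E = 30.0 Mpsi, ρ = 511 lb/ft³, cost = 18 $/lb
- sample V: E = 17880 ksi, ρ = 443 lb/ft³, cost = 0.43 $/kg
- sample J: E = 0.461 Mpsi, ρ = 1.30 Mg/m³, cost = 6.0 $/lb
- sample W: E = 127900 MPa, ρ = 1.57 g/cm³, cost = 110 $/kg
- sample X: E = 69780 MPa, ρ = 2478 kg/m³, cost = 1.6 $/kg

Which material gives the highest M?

Screen on constraints: cost ≤ 7.4 $/kg. Survivors: sample V, sample X.
Normalizing units and computing the index:
  sample V: E = 123.3 GPa, ρ = 7096 kg/m³
  sample X: E = 69.78 GPa, ρ = 2478 kg/m³
  sample X: M = 1.66×10⁻³
  sample V: M = 0.701×10⁻³
Highest index: sample X.

sample X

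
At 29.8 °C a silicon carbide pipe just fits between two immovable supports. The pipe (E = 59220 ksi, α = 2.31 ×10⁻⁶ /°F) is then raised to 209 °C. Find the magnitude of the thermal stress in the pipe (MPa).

304 MPa

E = 59220 ksi = 408.3 GPa.
α = 2.31×10⁻⁶/°F × 9/5 = 4.16×10⁻⁶/K.
ΔT = 179.2 K. Constrained thermal stress σ = E·α·ΔT = 408.3×10³ MPa × 4.16×10⁻⁶ × 179.2 = 304 MPa (compressive).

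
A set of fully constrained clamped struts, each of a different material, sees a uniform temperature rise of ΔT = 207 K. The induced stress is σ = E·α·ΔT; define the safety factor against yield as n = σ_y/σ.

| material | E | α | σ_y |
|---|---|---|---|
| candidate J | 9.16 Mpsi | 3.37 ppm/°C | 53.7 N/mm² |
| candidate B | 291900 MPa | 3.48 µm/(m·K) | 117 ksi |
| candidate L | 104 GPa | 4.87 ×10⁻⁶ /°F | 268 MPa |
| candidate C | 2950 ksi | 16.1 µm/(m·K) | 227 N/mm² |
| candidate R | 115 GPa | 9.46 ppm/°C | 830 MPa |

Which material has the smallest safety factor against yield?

candidate J

Converting E to GPa, α to ×10⁻⁶/K, σ_y to MPa, then σ and n for each:
  candidate J: E = 63.16, α = 3.37, σ_y = 53.70 → σ = 44.1 MPa, n = 1.22
  candidate B: E = 291.9, α = 3.48, σ_y = 806.7 → σ = 210 MPa, n = 3.84
  candidate L: E = 104.0, α = 8.77, σ_y = 268.0 → σ = 189 MPa, n = 1.42
  candidate C: E = 20.34, α = 16.1, σ_y = 227.0 → σ = 67.8 MPa, n = 3.35
  candidate R: E = 115.0, α = 9.46, σ_y = 830.0 → σ = 225 MPa, n = 3.69
Smallest n: candidate J with n = 1.22.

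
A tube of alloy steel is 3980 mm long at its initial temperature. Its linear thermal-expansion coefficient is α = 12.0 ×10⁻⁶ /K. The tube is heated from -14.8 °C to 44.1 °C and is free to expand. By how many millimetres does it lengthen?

ΔT = 44.1 − (-14.8) = 58.90 K.
ΔL = α·L₀·ΔT = 12.0×10⁻⁶ × 3980 mm × 58.90 K = 2.81 mm.

2.81 mm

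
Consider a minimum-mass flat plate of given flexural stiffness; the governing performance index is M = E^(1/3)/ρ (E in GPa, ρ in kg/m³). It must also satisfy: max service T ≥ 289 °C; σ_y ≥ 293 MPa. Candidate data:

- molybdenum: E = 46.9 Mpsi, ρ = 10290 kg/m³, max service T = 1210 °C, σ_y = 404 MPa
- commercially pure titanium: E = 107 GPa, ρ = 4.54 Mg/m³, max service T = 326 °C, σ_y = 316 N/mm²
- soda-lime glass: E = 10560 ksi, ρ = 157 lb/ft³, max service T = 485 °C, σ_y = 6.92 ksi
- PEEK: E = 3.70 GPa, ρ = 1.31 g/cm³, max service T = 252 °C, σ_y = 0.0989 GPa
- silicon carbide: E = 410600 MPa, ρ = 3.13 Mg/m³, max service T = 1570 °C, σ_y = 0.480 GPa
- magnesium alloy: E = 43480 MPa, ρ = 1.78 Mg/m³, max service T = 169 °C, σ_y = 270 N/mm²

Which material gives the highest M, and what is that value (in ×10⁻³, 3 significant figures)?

Screen on constraints: max service T ≥ 289 °C; σ_y ≥ 293 MPa. Survivors: molybdenum, commercially pure titanium, silicon carbide.
In SI units:
  molybdenum: E = 323.4 GPa, ρ = 10290 kg/m³
  commercially pure titanium: E = 107.0 GPa, ρ = 4540 kg/m³
  silicon carbide: E = 410.6 GPa, ρ = 3130 kg/m³
  silicon carbide: M = 2.37×10⁻³
  commercially pure titanium: M = 1.05×10⁻³
  molybdenum: M = 0.667×10⁻³
The maximum is for silicon carbide.

silicon carbide, M = 2.37×10⁻³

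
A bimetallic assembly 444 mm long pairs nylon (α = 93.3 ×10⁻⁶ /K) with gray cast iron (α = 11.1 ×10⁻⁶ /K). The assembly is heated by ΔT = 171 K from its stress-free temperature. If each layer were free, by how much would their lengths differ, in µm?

Δα = |93.3 − 11.1|×10⁻⁶/K = 82.2×10⁻⁶/K.
ΔL_mismatch = Δα·L·ΔT = 82.2×10⁻⁶ × 444.0 mm × 171.0 K = 6240 µm.

6240 µm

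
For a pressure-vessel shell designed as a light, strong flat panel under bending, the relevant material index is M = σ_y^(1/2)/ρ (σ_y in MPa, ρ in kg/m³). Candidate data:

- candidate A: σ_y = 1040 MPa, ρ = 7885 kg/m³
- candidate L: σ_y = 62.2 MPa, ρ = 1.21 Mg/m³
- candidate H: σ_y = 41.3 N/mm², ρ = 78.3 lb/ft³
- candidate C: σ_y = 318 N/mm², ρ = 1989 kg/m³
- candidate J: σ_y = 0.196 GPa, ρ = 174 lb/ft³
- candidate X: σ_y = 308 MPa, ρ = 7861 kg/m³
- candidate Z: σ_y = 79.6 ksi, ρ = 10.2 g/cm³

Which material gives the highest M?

candidate C

Putting every candidate on a common basis:
  candidate A: σ_y = 1040 MPa, ρ = 7885 kg/m³
  candidate L: σ_y = 62.20 MPa, ρ = 1210 kg/m³
  candidate H: σ_y = 41.30 MPa, ρ = 1254 kg/m³
  candidate C: σ_y = 318.0 MPa, ρ = 1989 kg/m³
  candidate J: σ_y = 196.0 MPa, ρ = 2787 kg/m³
  candidate X: σ_y = 308.0 MPa, ρ = 7861 kg/m³
  candidate Z: σ_y = 548.8 MPa, ρ = 10200 kg/m³
  candidate C: M = 8.97×10⁻³
  candidate L: M = 6.52×10⁻³
  candidate H: M = 5.12×10⁻³
  candidate J: M = 5.02×10⁻³
  candidate A: M = 4.09×10⁻³
  candidate Z: M = 2.30×10⁻³
  candidate X: M = 2.23×10⁻³
Candidate C has the largest M.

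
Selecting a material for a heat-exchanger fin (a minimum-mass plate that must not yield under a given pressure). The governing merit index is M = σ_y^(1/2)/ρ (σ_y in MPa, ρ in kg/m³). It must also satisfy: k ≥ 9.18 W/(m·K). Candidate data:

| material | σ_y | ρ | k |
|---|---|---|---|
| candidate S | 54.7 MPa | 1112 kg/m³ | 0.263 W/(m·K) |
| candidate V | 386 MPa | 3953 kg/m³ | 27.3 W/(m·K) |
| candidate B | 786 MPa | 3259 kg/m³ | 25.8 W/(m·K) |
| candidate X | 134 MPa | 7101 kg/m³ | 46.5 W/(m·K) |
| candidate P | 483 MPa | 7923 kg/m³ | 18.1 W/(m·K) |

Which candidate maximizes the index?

Screen on constraints: k ≥ 9.18 W/(m·K). Survivors: candidate V, candidate B, candidate X, candidate P.
Evaluate M for each candidate:
  candidate B: M = 8.60×10⁻³
  candidate V: M = 4.97×10⁻³
  candidate P: M = 2.77×10⁻³
  candidate X: M = 1.63×10⁻³
Candidate B ranks first.

candidate B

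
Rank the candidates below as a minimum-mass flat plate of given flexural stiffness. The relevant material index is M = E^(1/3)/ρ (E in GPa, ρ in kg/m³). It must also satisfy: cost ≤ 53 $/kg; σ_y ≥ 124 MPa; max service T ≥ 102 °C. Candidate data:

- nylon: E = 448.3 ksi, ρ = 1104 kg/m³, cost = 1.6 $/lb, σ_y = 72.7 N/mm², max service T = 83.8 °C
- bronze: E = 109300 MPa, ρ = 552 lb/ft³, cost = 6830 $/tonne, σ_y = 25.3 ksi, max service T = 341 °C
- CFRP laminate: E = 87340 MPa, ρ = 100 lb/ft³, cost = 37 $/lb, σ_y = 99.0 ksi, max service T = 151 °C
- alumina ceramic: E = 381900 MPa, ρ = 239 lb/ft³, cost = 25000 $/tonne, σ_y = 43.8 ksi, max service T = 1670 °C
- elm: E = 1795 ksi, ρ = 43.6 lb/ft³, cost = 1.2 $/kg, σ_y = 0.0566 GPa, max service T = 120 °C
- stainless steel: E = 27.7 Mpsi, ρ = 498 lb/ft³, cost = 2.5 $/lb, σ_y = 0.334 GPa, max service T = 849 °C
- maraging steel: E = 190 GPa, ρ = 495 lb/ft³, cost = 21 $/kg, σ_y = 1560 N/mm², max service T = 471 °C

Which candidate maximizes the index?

Screen on constraints: cost ≤ 53 $/kg; σ_y ≥ 124 MPa; max service T ≥ 102 °C. Survivors: bronze, alumina ceramic, stainless steel, maraging steel.
After converting to SI:
  bronze: E = 109.3 GPa, ρ = 8842 kg/m³
  alumina ceramic: E = 381.9 GPa, ρ = 3828 kg/m³
  stainless steel: E = 191.0 GPa, ρ = 7977 kg/m³
  maraging steel: E = 190.0 GPa, ρ = 7929 kg/m³
  alumina ceramic: M = 1.90×10⁻³
  maraging steel: M = 0.725×10⁻³
  stainless steel: M = 0.722×10⁻³
  bronze: M = 0.541×10⁻³
Alumina ceramic ranks first.

alumina ceramic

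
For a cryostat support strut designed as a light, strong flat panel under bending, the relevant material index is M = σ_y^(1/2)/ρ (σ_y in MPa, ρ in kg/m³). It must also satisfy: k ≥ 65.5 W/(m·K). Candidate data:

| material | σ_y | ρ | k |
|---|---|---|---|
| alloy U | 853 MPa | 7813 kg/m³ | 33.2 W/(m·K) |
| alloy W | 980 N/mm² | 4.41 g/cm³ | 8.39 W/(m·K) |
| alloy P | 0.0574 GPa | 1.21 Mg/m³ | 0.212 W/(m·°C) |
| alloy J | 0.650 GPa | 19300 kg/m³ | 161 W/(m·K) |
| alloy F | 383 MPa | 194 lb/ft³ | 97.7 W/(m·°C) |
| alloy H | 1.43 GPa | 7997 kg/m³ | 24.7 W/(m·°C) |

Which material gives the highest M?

alloy F

Screen on constraints: k ≥ 65.5 W/(m·K). Survivors: alloy J, alloy F.
Putting every candidate on a common basis:
  alloy J: σ_y = 650.0 MPa, ρ = 19300 kg/m³
  alloy F: σ_y = 383.0 MPa, ρ = 3108 kg/m³
  alloy F: M = 6.30×10⁻³
  alloy J: M = 1.32×10⁻³
Highest index: alloy F.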